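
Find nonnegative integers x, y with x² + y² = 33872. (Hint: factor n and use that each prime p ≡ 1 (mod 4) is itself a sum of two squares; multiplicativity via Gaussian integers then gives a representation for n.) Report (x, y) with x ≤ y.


Step 1: Factor n = 33872 = 2^4 · 29 · 73.
Step 2: Check the mod-4 condition on each prime factor: 2 = 2 (special); 29 ≡ 1 (mod 4), exponent 1; 73 ≡ 1 (mod 4), exponent 1.
All primes ≡ 3 (mod 4) appear to even exponent (or don't appear), so by the two-squares theorem n IS expressible as a sum of two squares.
Step 3: Build a representation. Group n = k² · m with k = 4 and m = 29 · 73 = 2117 (a product of primes ≡ 1 (mod 4)); a representation of m scales to one of n via (k·x)² + (k·y)² = k²(x² + y²). Each prime p ≡ 1 (mod 4) is itself a sum of two squares; find a² by testing p − a² for a perfect square:
  29: 29 − 1² = 28, 29 − 2² = 25 = 5² ⇒ 29 = 2² + 5².
  73: 73 − 1² = 72, 73 − 2² = 69, 73 − 3² = 64 = 8² ⇒ 73 = 3² + 8².
  Combine using the Brahmagupta–Fibonacci identity (a² + b²)(c² + d²) = (ac − bd)² + (ad + bc)² = (ac + bd)² + (ad − bc)²:
  29 · 73 = 2117: from (2² + 5²)(3² + 8²), take (2·3 − 5·8, 2·8 + 5·3) = (6 − 40, 16 + 15) = (-34, 31); dropping signs (only squares matter) gives (34, 31); check 34² + 31² = 1156 + 961 = 2117 ✓.
  Scale by k = 4: (4·34, 4·31) = (136, 124).
Step 4: Order so x ≤ y and verify: 124² + 136² = 15376 + 18496 = 33872 = n. ✓

n = 33872 = 124² + 136² (one valid representation with x ≤ y).


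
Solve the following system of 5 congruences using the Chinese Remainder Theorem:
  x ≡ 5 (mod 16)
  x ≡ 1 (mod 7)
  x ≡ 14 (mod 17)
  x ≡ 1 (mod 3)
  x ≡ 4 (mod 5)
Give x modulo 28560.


Product of moduli M = 16 · 7 · 17 · 3 · 5 = 28560.
Merge one congruence at a time:
  Start: x ≡ 5 (mod 16).
  Combine with x ≡ 1 (mod 7); new modulus lcm = 112.
    Write x = 5 + 16·t and substitute into x ≡ 1 (mod 7): 16·t ≡ 1 − 5 = -4 (mod 7).
    Reduce coefficients mod 7: 2·t ≡ 3 (mod 7).
    The inverse of 2 mod 7 is 4 (since 2·4 = 8 = 1·7 + 1), so t ≡ 4·3 = 12 ≡ 5 (mod 7).
    Then x = 5 + 16·5 = 85, valid modulo lcm(16, 7) = 112: x ≡ 85 (mod 112).
  Combine with x ≡ 14 (mod 17); new modulus lcm = 1904.
    Write x = 85 + 112·t and substitute into x ≡ 14 (mod 17): 112·t ≡ 14 − 85 = -71 (mod 17).
    Reduce coefficients mod 17: 10·t ≡ 14 (mod 17).
    The inverse of 10 mod 17 is 12 (since 10·12 = 120 = 7·17 + 1), so t ≡ 12·14 = 168 ≡ 15 (mod 17).
    Then x = 85 + 112·15 = 1765, valid modulo lcm(112, 17) = 1904: x ≡ 1765 (mod 1904).
  Combine with x ≡ 1 (mod 3); new modulus lcm = 5712.
    Write x = 1765 + 1904·t and substitute into x ≡ 1 (mod 3): 1904·t ≡ 1 − 1765 = -1764 (mod 3).
    Reduce coefficients mod 3: 2·t ≡ 0 (mod 3).
    The inverse of 2 mod 3 is 2 (since 2·2 = 4 = 1·3 + 1), so t ≡ 2·0 = 0 ≡ 0 (mod 3).
    Then x = 1765 + 1904·0 = 1765, valid modulo lcm(1904, 3) = 5712: x ≡ 1765 (mod 5712).
  Combine with x ≡ 4 (mod 5); new modulus lcm = 28560.
    Write x = 1765 + 5712·t and substitute into x ≡ 4 (mod 5): 5712·t ≡ 4 − 1765 = -1761 (mod 5).
    Reduce coefficients mod 5: 2·t ≡ 4 (mod 5).
    The inverse of 2 mod 5 is 3 (since 2·3 = 6 = 1·5 + 1), so t ≡ 3·4 = 12 ≡ 2 (mod 5).
    Then x = 1765 + 5712·2 = 13189, valid modulo lcm(5712, 5) = 28560: x ≡ 13189 (mod 28560).
Verify against each original: 13189 mod 16 = 5, 13189 mod 7 = 1, 13189 mod 17 = 14, 13189 mod 3 = 1, 13189 mod 5 = 4.

x ≡ 13189 (mod 28560).


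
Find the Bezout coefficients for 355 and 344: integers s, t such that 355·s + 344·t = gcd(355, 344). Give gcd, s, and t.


Euclidean algorithm on (355, 344) — divide until remainder is 0:
  355 = 1 · 344 + 11
  344 = 31 · 11 + 3
  11 = 3 · 3 + 2
  3 = 1 · 2 + 1
  2 = 2 · 1 + 0
gcd(355, 344) = 1.
Track Bezout coefficients alongside the remainders: start with r₀ = 355 = a·1 + b·0 (s = 1, t = 0) and r₁ = 344 = a·0 + b·1 (s = 0, t = 1); each new remainder r_{k+1} = r_{k-1} − q_k·r_k inherits s_{k+1} = s_{k-1} − q_k·s_k, t_{k+1} = t_{k-1} − q_k·t_k, so r_k = a·s_k + b·t_k at every step:
  q = 1: r = 11, s = 1 − 1·0 = 1, t = 0 − 1·1 = -1  (check: 355·1 + 344·(-1) = 11)
  q = 31: r = 3, s = 0 − 31·1 = -31, t = 1 − 31·(-1) = 32  (check: 355·(-31) + 344·32 = 3)
  q = 3: r = 2, s = 1 − 3·(-31) = 94, t = -1 − 3·32 = -97  (check: 355·94 + 344·(-97) = 2)
  q = 1: r = 1, s = -31 − 1·94 = -125, t = 32 − 1·(-97) = 129  (check: 355·(-125) + 344·129 = 1)
The row with r = 1 (the gcd) gives the Bezout coefficients s = -125, t = 129.
Result: 355 · (-125) + 344 · (129) = 1.

gcd(355, 344) = 1; s = -125, t = 129 (check: 355·(-125) + 344·129 = 1).


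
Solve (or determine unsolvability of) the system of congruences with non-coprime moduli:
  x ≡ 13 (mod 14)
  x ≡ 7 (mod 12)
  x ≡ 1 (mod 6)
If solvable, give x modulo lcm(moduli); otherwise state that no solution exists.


Moduli 14, 12, 6 are not pairwise coprime, so CRT works modulo lcm(m_i) when all pairwise compatibility conditions hold.
Pairwise compatibility: gcd(m_i, m_j) must divide a_i - a_j for every pair.
Merge one congruence at a time:
  Start: x ≡ 13 (mod 14).
  Combine with x ≡ 7 (mod 12): gcd(14, 12) = 2; 7 - 13 = -6, which IS divisible by 2, so compatible.
    Write x = 13 + 14·t and substitute into x ≡ 7 (mod 12): 14·t ≡ 7 − 13 = -6 (mod 12).
    Divide the congruence (and modulus) by g = 2: 7·t ≡ -3 (mod 6).
    Reduce coefficients mod 6: 1·t ≡ 3 (mod 6).
    So t ≡ 3 (mod 6).
    Then x = 13 + 14·3 = 55, valid modulo lcm(14, 12) = 84: x ≡ 55 (mod 84).
  Combine with x ≡ 1 (mod 6): gcd(84, 6) = 6; 1 - 55 = -54, which IS divisible by 6, so compatible.
    Write x = 55 + 84·t and substitute into x ≡ 1 (mod 6): 84·t ≡ 1 − 55 = -54 (mod 6).
    Divide the congruence (and modulus) by g = 6: 14·t ≡ -9 (mod 1).
    Modulo 1 every t works; take t = 0.
    Then x = 55 + 84·0 = 55, valid modulo lcm(84, 6) = 84: x ≡ 55 (mod 84).
Verify: 55 mod 14 = 13, 55 mod 12 = 7, 55 mod 6 = 1.

x ≡ 55 (mod 84).


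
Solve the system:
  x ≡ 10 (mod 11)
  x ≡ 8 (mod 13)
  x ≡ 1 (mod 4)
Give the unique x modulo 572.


Moduli 11, 13, 4 are pairwise coprime; by CRT there is a unique solution modulo M = 11 · 13 · 4 = 572.
Solve pairwise, accumulating the modulus:
  Start with x ≡ 10 (mod 11).
  Combine with x ≡ 8 (mod 13): since gcd(11, 13) = 1, we get a unique residue mod 143.
    Write x = 10 + 11·t and substitute into x ≡ 8 (mod 13): 11·t ≡ 8 − 10 = -2 (mod 13).
    Reduce coefficients mod 13: 11·t ≡ 11 (mod 13).
    The inverse of 11 mod 13 is 6 (since 11·6 = 66 = 5·13 + 1), so t ≡ 6·11 = 66 ≡ 1 (mod 13).
    Then x = 10 + 11·1 = 21, valid modulo lcm(11, 13) = 143: x ≡ 21 (mod 143).
  Combine with x ≡ 1 (mod 4): since gcd(143, 4) = 1, we get a unique residue mod 572.
    Write x = 21 + 143·t and substitute into x ≡ 1 (mod 4): 143·t ≡ 1 − 21 = -20 (mod 4).
    Reduce coefficients mod 4: 3·t ≡ 0 (mod 4).
    The inverse of 3 mod 4 is 3 (since 3·3 = 9 = 2·4 + 1), so t ≡ 3·0 = 0 ≡ 0 (mod 4).
    Then x = 21 + 143·0 = 21, valid modulo lcm(143, 4) = 572: x ≡ 21 (mod 572).
Verify: 21 mod 11 = 10 ✓, 21 mod 13 = 8 ✓, 21 mod 4 = 1 ✓.

x ≡ 21 (mod 572).


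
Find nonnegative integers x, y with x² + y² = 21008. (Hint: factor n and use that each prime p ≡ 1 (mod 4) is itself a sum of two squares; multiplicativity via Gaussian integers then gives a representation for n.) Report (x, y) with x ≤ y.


Step 1: Factor n = 21008 = 2^4 · 13 · 101.
Step 2: Check the mod-4 condition on each prime factor: 2 = 2 (special); 13 ≡ 1 (mod 4), exponent 1; 101 ≡ 1 (mod 4), exponent 1.
All primes ≡ 3 (mod 4) appear to even exponent (or don't appear), so by the two-squares theorem n IS expressible as a sum of two squares.
Step 3: Build a representation. Group n = k² · m with k = 4 and m = 13 · 101 = 1313 (a product of primes ≡ 1 (mod 4)); a representation of m scales to one of n via (k·x)² + (k·y)² = k²(x² + y²). Each prime p ≡ 1 (mod 4) is itself a sum of two squares; find a² by testing p − a² for a perfect square:
  13: 13 − 1² = 12, 13 − 2² = 9 = 3² ⇒ 13 = 2² + 3².
  101: 101 − 1² = 100 = 10² ⇒ 101 = 1² + 10².
  Combine using the Brahmagupta–Fibonacci identity (a² + b²)(c² + d²) = (ac − bd)² + (ad + bc)² = (ac + bd)² + (ad − bc)²:
  13 · 101 = 1313: from (2² + 3²)(1² + 10²), take (2·1 − 3·10, 2·10 + 3·1) = (2 − 30, 20 + 3) = (-28, 23); dropping signs (only squares matter) gives (28, 23); check 28² + 23² = 784 + 529 = 1313 ✓.
  Scale by k = 4: (4·28, 4·23) = (112, 92).
Step 4: Order so x ≤ y and verify: 92² + 112² = 8464 + 12544 = 21008 = n. ✓

n = 21008 = 92² + 112² (one valid representation with x ≤ y).


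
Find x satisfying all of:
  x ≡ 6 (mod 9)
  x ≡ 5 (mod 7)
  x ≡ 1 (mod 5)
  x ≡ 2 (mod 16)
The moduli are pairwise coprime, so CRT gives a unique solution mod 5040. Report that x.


Product of moduli M = 9 · 7 · 5 · 16 = 5040.
Merge one congruence at a time:
  Start: x ≡ 6 (mod 9).
  Combine with x ≡ 5 (mod 7); new modulus lcm = 63.
    Write x = 6 + 9·t and substitute into x ≡ 5 (mod 7): 9·t ≡ 5 − 6 = -1 (mod 7).
    Reduce coefficients mod 7: 2·t ≡ 6 (mod 7).
    The inverse of 2 mod 7 is 4 (since 2·4 = 8 = 1·7 + 1), so t ≡ 4·6 = 24 ≡ 3 (mod 7).
    Then x = 6 + 9·3 = 33, valid modulo lcm(9, 7) = 63: x ≡ 33 (mod 63).
  Combine with x ≡ 1 (mod 5); new modulus lcm = 315.
    Write x = 33 + 63·t and substitute into x ≡ 1 (mod 5): 63·t ≡ 1 − 33 = -32 (mod 5).
    Reduce coefficients mod 5: 3·t ≡ 3 (mod 5).
    The inverse of 3 mod 5 is 2 (since 3·2 = 6 = 1·5 + 1), so t ≡ 2·3 = 6 ≡ 1 (mod 5).
    Then x = 33 + 63·1 = 96, valid modulo lcm(63, 5) = 315: x ≡ 96 (mod 315).
  Combine with x ≡ 2 (mod 16); new modulus lcm = 5040.
    Write x = 96 + 315·t and substitute into x ≡ 2 (mod 16): 315·t ≡ 2 − 96 = -94 (mod 16).
    Reduce coefficients mod 16: 11·t ≡ 2 (mod 16).
    The inverse of 11 mod 16 is 3 (since 11·3 = 33 = 2·16 + 1), so t ≡ 3·2 = 6 ≡ 6 (mod 16).
    Then x = 96 + 315·6 = 1986, valid modulo lcm(315, 16) = 5040: x ≡ 1986 (mod 5040).
Verify against each original: 1986 mod 9 = 6, 1986 mod 7 = 5, 1986 mod 5 = 1, 1986 mod 16 = 2.

x ≡ 1986 (mod 5040).


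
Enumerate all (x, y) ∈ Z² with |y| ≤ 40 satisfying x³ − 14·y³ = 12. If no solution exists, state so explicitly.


The equation is x³ - 14y³ = 12. For fixed y, x³ = 14·y³ + 12, so a solution requires the RHS to be a perfect cube.
Strategy: iterate y from -40 to 40, compute RHS = 14·y³ + 12, and check whether it is a (positive or negative) perfect cube.
Check small values of y:
  y = 0: RHS = 12 is not a perfect cube.
  y = 1: RHS = 26 is not a perfect cube.
  y = -1: RHS = -2 is not a perfect cube.
  y = 2: RHS = 124 is not a perfect cube.
  y = -2: RHS = -100 is not a perfect cube.
  y = 3: RHS = 390 is not a perfect cube.
  y = -3: RHS = -366 is not a perfect cube.
Continuing the search up to |y| = 40 finds no solutions either.
No (x, y) in the scanned range satisfies the equation.

No integer solutions with |y| ≤ 40.


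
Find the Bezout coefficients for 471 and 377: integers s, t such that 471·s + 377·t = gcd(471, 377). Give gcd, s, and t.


Euclidean algorithm on (471, 377) — divide until remainder is 0:
  471 = 1 · 377 + 94
  377 = 4 · 94 + 1
  94 = 94 · 1 + 0
gcd(471, 377) = 1.
Track Bezout coefficients alongside the remainders: start with r₀ = 471 = a·1 + b·0 (s = 1, t = 0) and r₁ = 377 = a·0 + b·1 (s = 0, t = 1); each new remainder r_{k+1} = r_{k-1} − q_k·r_k inherits s_{k+1} = s_{k-1} − q_k·s_k, t_{k+1} = t_{k-1} − q_k·t_k, so r_k = a·s_k + b·t_k at every step:
  q = 1: r = 94, s = 1 − 1·0 = 1, t = 0 − 1·1 = -1  (check: 471·1 + 377·(-1) = 94)
  q = 4: r = 1, s = 0 − 4·1 = -4, t = 1 − 4·(-1) = 5  (check: 471·(-4) + 377·5 = 1)
The row with r = 1 (the gcd) gives the Bezout coefficients s = -4, t = 5.
Result: 471 · (-4) + 377 · (5) = 1.

gcd(471, 377) = 1; s = -4, t = 5 (check: 471·(-4) + 377·5 = 1).


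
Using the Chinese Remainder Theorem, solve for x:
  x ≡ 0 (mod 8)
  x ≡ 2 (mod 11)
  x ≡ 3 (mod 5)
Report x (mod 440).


Moduli 8, 11, 5 are pairwise coprime; by CRT there is a unique solution modulo M = 8 · 11 · 5 = 440.
Solve pairwise, accumulating the modulus:
  Start with x ≡ 0 (mod 8).
  Combine with x ≡ 2 (mod 11): since gcd(8, 11) = 1, we get a unique residue mod 88.
    Write x = 0 + 8·t and substitute into x ≡ 2 (mod 11): 8·t ≡ 2 − 0 = 2 (mod 11).
    The inverse of 8 mod 11 is 7 (since 8·7 = 56 = 5·11 + 1), so t ≡ 7·2 = 14 ≡ 3 (mod 11).
    Then x = 0 + 8·3 = 24, valid modulo lcm(8, 11) = 88: x ≡ 24 (mod 88).
  Combine with x ≡ 3 (mod 5): since gcd(88, 5) = 1, we get a unique residue mod 440.
    Write x = 24 + 88·t and substitute into x ≡ 3 (mod 5): 88·t ≡ 3 − 24 = -21 (mod 5).
    Reduce coefficients mod 5: 3·t ≡ 4 (mod 5).
    The inverse of 3 mod 5 is 2 (since 3·2 = 6 = 1·5 + 1), so t ≡ 2·4 = 8 ≡ 3 (mod 5).
    Then x = 24 + 88·3 = 288, valid modulo lcm(88, 5) = 440: x ≡ 288 (mod 440).
Verify: 288 mod 8 = 0 ✓, 288 mod 11 = 2 ✓, 288 mod 5 = 3 ✓.

x ≡ 288 (mod 440).


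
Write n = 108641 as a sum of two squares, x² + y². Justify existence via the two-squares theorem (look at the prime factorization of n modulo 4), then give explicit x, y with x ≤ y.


Step 1: Factor n = 108641 = 13 · 61 · 137.
Step 2: Check the mod-4 condition on each prime factor: 13 ≡ 1 (mod 4), exponent 1; 61 ≡ 1 (mod 4), exponent 1; 137 ≡ 1 (mod 4), exponent 1.
All primes ≡ 3 (mod 4) appear to even exponent (or don't appear), so by the two-squares theorem n IS expressible as a sum of two squares.
Step 3: Build a representation. Here n = 13 · 61 · 137 is a product of primes ≡ 1 (mod 4). Each prime p ≡ 1 (mod 4) is itself a sum of two squares; find a² by testing p − a² for a perfect square:
  13: 13 − 1² = 12, 13 − 2² = 9 = 3² ⇒ 13 = 2² + 3².
  61: 61 − 1² = 60, 61 − 2² = 57, 61 − 3² = 52, 61 − 4² = 45, 61 − 5² = 36 = 6² ⇒ 61 = 5² + 6².
  137: 137 − 1² = 136, 137 − 2² = 133, 137 − 3² = 128, 137 − 4² = 121 = 11² ⇒ 137 = 4² + 11².
  Combine using the Brahmagupta–Fibonacci identity (a² + b²)(c² + d²) = (ac − bd)² + (ad + bc)² = (ac + bd)² + (ad − bc)²:
  13 · 61 = 793: from (2² + 3²)(5² + 6²), take (2·5 − 3·6, 2·6 + 3·5) = (10 − 18, 12 + 15) = (-8, 27); dropping signs (only squares matter) gives (8, 27); check 8² + 27² = 64 + 729 = 793 ✓.
  793 · 137 = 108641: from (8² + 27²)(4² + 11²), take (8·4 − 27·11, 8·11 + 27·4) = (32 − 297, 88 + 108) = (-265, 196); dropping signs (only squares matter) gives (265, 196); check 265² + 196² = 70225 + 38416 = 108641 ✓.
Step 4: Order so x ≤ y and verify: 196² + 265² = 38416 + 70225 = 108641 = n. ✓

n = 108641 = 196² + 265² (one valid representation with x ≤ y).


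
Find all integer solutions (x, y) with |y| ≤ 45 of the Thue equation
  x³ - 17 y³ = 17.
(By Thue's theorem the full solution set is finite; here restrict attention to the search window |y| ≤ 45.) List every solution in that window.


The equation is x³ - 17y³ = 17. For fixed y, x³ = 17·y³ + 17, so a solution requires the RHS to be a perfect cube.
Strategy: iterate y from -45 to 45, compute RHS = 17·y³ + 17, and check whether it is a (positive or negative) perfect cube.
Check small values of y:
  y = 0: RHS = 17 is not a perfect cube.
  y = 1: RHS = 34 is not a perfect cube.
  y = -1: RHS = 0 = (0)³ ⇒ x = 0 works.
  y = 2: RHS = 153 is not a perfect cube.
  y = -2: RHS = -119 is not a perfect cube.
  y = 3: RHS = 476 is not a perfect cube.
  y = -3: RHS = -442 is not a perfect cube.
Continuing the search up to |y| = 45 finds no further solutions beyond those listed.
Collected solutions: (0, -1).

Solutions (with |y| ≤ 45): (0, -1).


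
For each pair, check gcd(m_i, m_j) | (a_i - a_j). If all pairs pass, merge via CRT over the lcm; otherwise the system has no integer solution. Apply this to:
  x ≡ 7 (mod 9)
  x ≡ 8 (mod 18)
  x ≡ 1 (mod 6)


Moduli 9, 18, 6 are not pairwise coprime, so CRT works modulo lcm(m_i) when all pairwise compatibility conditions hold.
Pairwise compatibility: gcd(m_i, m_j) must divide a_i - a_j for every pair.
Merge one congruence at a time:
  Start: x ≡ 7 (mod 9).
  Combine with x ≡ 8 (mod 18): gcd(9, 18) = 9, and 8 - 7 = 1 is NOT divisible by 9.
    ⇒ system is inconsistent (no integer solution).

No solution (the system is inconsistent).


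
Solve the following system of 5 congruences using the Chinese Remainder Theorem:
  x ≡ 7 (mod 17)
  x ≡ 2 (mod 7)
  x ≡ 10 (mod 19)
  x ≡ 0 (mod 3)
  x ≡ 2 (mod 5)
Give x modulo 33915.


Product of moduli M = 17 · 7 · 19 · 3 · 5 = 33915.
Merge one congruence at a time:
  Start: x ≡ 7 (mod 17).
  Combine with x ≡ 2 (mod 7); new modulus lcm = 119.
    Write x = 7 + 17·t and substitute into x ≡ 2 (mod 7): 17·t ≡ 2 − 7 = -5 (mod 7).
    Reduce coefficients mod 7: 3·t ≡ 2 (mod 7).
    The inverse of 3 mod 7 is 5 (since 3·5 = 15 = 2·7 + 1), so t ≡ 5·2 = 10 ≡ 3 (mod 7).
    Then x = 7 + 17·3 = 58, valid modulo lcm(17, 7) = 119: x ≡ 58 (mod 119).
  Combine with x ≡ 10 (mod 19); new modulus lcm = 2261.
    Write x = 58 + 119·t and substitute into x ≡ 10 (mod 19): 119·t ≡ 10 − 58 = -48 (mod 19).
    Reduce coefficients mod 19: 5·t ≡ 9 (mod 19).
    The inverse of 5 mod 19 is 4 (since 5·4 = 20 = 1·19 + 1), so t ≡ 4·9 = 36 ≡ 17 (mod 19).
    Then x = 58 + 119·17 = 2081, valid modulo lcm(119, 19) = 2261: x ≡ 2081 (mod 2261).
  Combine with x ≡ 0 (mod 3); new modulus lcm = 6783.
    Write x = 2081 + 2261·t and substitute into x ≡ 0 (mod 3): 2261·t ≡ 0 − 2081 = -2081 (mod 3).
    Reduce coefficients mod 3: 2·t ≡ 1 (mod 3).
    The inverse of 2 mod 3 is 2 (since 2·2 = 4 = 1·3 + 1), so t ≡ 2·1 = 2 ≡ 2 (mod 3).
    Then x = 2081 + 2261·2 = 6603, valid modulo lcm(2261, 3) = 6783: x ≡ 6603 (mod 6783).
  Combine with x ≡ 2 (mod 5); new modulus lcm = 33915.
    Write x = 6603 + 6783·t and substitute into x ≡ 2 (mod 5): 6783·t ≡ 2 − 6603 = -6601 (mod 5).
    Reduce coefficients mod 5: 3·t ≡ 4 (mod 5).
    The inverse of 3 mod 5 is 2 (since 3·2 = 6 = 1·5 + 1), so t ≡ 2·4 = 8 ≡ 3 (mod 5).
    Then x = 6603 + 6783·3 = 26952, valid modulo lcm(6783, 5) = 33915: x ≡ 26952 (mod 33915).
Verify against each original: 26952 mod 17 = 7, 26952 mod 7 = 2, 26952 mod 19 = 10, 26952 mod 3 = 0, 26952 mod 5 = 2.

x ≡ 26952 (mod 33915).


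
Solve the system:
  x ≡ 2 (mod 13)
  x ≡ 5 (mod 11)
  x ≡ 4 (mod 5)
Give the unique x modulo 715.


Moduli 13, 11, 5 are pairwise coprime; by CRT there is a unique solution modulo M = 13 · 11 · 5 = 715.
Solve pairwise, accumulating the modulus:
  Start with x ≡ 2 (mod 13).
  Combine with x ≡ 5 (mod 11): since gcd(13, 11) = 1, we get a unique residue mod 143.
    Write x = 2 + 13·t and substitute into x ≡ 5 (mod 11): 13·t ≡ 5 − 2 = 3 (mod 11).
    Reduce coefficients mod 11: 2·t ≡ 3 (mod 11).
    The inverse of 2 mod 11 is 6 (since 2·6 = 12 = 1·11 + 1), so t ≡ 6·3 = 18 ≡ 7 (mod 11).
    Then x = 2 + 13·7 = 93, valid modulo lcm(13, 11) = 143: x ≡ 93 (mod 143).
  Combine with x ≡ 4 (mod 5): since gcd(143, 5) = 1, we get a unique residue mod 715.
    Write x = 93 + 143·t and substitute into x ≡ 4 (mod 5): 143·t ≡ 4 − 93 = -89 (mod 5).
    Reduce coefficients mod 5: 3·t ≡ 1 (mod 5).
    The inverse of 3 mod 5 is 2 (since 3·2 = 6 = 1·5 + 1), so t ≡ 2·1 = 2 ≡ 2 (mod 5).
    Then x = 93 + 143·2 = 379, valid modulo lcm(143, 5) = 715: x ≡ 379 (mod 715).
Verify: 379 mod 13 = 2 ✓, 379 mod 11 = 5 ✓, 379 mod 5 = 4 ✓.

x ≡ 379 (mod 715).


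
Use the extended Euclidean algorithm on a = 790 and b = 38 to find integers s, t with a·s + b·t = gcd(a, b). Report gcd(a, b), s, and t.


Euclidean algorithm on (790, 38) — divide until remainder is 0:
  790 = 20 · 38 + 30
  38 = 1 · 30 + 8
  30 = 3 · 8 + 6
  8 = 1 · 6 + 2
  6 = 3 · 2 + 0
gcd(790, 38) = 2.
Track Bezout coefficients alongside the remainders: start with r₀ = 790 = a·1 + b·0 (s = 1, t = 0) and r₁ = 38 = a·0 + b·1 (s = 0, t = 1); each new remainder r_{k+1} = r_{k-1} − q_k·r_k inherits s_{k+1} = s_{k-1} − q_k·s_k, t_{k+1} = t_{k-1} − q_k·t_k, so r_k = a·s_k + b·t_k at every step:
  q = 20: r = 30, s = 1 − 20·0 = 1, t = 0 − 20·1 = -20  (check: 790·1 + 38·(-20) = 30)
  q = 1: r = 8, s = 0 − 1·1 = -1, t = 1 − 1·(-20) = 21  (check: 790·(-1) + 38·21 = 8)
  q = 3: r = 6, s = 1 − 3·(-1) = 4, t = -20 − 3·21 = -83  (check: 790·4 + 38·(-83) = 6)
  q = 1: r = 2, s = -1 − 1·4 = -5, t = 21 − 1·(-83) = 104  (check: 790·(-5) + 38·104 = 2)
The row with r = 2 (the gcd) gives the Bezout coefficients s = -5, t = 104.
Result: 790 · (-5) + 38 · (104) = 2.

gcd(790, 38) = 2; s = -5, t = 104 (check: 790·(-5) + 38·104 = 2).


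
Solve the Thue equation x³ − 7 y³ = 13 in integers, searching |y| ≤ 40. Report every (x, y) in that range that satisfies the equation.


The equation is x³ - 7y³ = 13. For fixed y, x³ = 7·y³ + 13, so a solution requires the RHS to be a perfect cube.
Strategy: iterate y from -40 to 40, compute RHS = 7·y³ + 13, and check whether it is a (positive or negative) perfect cube.
Check small values of y:
  y = 0: RHS = 13 is not a perfect cube.
  y = 1: RHS = 20 is not a perfect cube.
  y = -1: RHS = 6 is not a perfect cube.
  y = 2: RHS = 69 is not a perfect cube.
  y = -2: RHS = -43 is not a perfect cube.
  y = 3: RHS = 202 is not a perfect cube.
  y = -3: RHS = -176 is not a perfect cube.
Continuing the search up to |y| = 40 finds no solutions either.
No (x, y) in the scanned range satisfies the equation.

No integer solutions with |y| ≤ 40.


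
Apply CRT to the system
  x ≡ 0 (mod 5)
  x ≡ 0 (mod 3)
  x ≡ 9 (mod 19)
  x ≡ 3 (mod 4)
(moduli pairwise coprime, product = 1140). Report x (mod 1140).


Product of moduli M = 5 · 3 · 19 · 4 = 1140.
Merge one congruence at a time:
  Start: x ≡ 0 (mod 5).
  Combine with x ≡ 0 (mod 3); new modulus lcm = 15.
    Write x = 0 + 5·t and substitute into x ≡ 0 (mod 3): 5·t ≡ 0 − 0 = 0 (mod 3).
    Reduce coefficients mod 3: 2·t ≡ 0 (mod 3).
    The inverse of 2 mod 3 is 2 (since 2·2 = 4 = 1·3 + 1), so t ≡ 2·0 = 0 ≡ 0 (mod 3).
    Then x = 0 + 5·0 = 0, valid modulo lcm(5, 3) = 15: x ≡ 0 (mod 15).
  Combine with x ≡ 9 (mod 19); new modulus lcm = 285.
    Write x = 0 + 15·t and substitute into x ≡ 9 (mod 19): 15·t ≡ 9 − 0 = 9 (mod 19).
    The inverse of 15 mod 19 is 14 (since 15·14 = 210 = 11·19 + 1), so t ≡ 14·9 = 126 ≡ 12 (mod 19).
    Then x = 0 + 15·12 = 180, valid modulo lcm(15, 19) = 285: x ≡ 180 (mod 285).
  Combine with x ≡ 3 (mod 4); new modulus lcm = 1140.
    Write x = 180 + 285·t and substitute into x ≡ 3 (mod 4): 285·t ≡ 3 − 180 = -177 (mod 4).
    Reduce coefficients mod 4: 1·t ≡ 3 (mod 4).
    So t ≡ 3 (mod 4).
    Then x = 180 + 285·3 = 1035, valid modulo lcm(285, 4) = 1140: x ≡ 1035 (mod 1140).
Verify against each original: 1035 mod 5 = 0, 1035 mod 3 = 0, 1035 mod 19 = 9, 1035 mod 4 = 3.

x ≡ 1035 (mod 1140).


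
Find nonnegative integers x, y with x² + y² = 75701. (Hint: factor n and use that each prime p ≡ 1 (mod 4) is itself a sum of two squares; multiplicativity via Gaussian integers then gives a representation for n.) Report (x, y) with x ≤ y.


Step 1: Factor n = 75701 = 17 · 61 · 73.
Step 2: Check the mod-4 condition on each prime factor: 17 ≡ 1 (mod 4), exponent 1; 61 ≡ 1 (mod 4), exponent 1; 73 ≡ 1 (mod 4), exponent 1.
All primes ≡ 3 (mod 4) appear to even exponent (or don't appear), so by the two-squares theorem n IS expressible as a sum of two squares.
Step 3: Build a representation. Here n = 17 · 61 · 73 is a product of primes ≡ 1 (mod 4). Each prime p ≡ 1 (mod 4) is itself a sum of two squares; find a² by testing p − a² for a perfect square:
  17: 17 − 1² = 16 = 4² ⇒ 17 = 1² + 4².
  61: 61 − 1² = 60, 61 − 2² = 57, 61 − 3² = 52, 61 − 4² = 45, 61 − 5² = 36 = 6² ⇒ 61 = 5² + 6².
  73: 73 − 1² = 72, 73 − 2² = 69, 73 − 3² = 64 = 8² ⇒ 73 = 3² + 8².
  Combine using the Brahmagupta–Fibonacci identity (a² + b²)(c² + d²) = (ac − bd)² + (ad + bc)² = (ac + bd)² + (ad − bc)²:
  17 · 61 = 1037: from (1² + 4²)(5² + 6²), take (1·5 − 4·6, 1·6 + 4·5) = (5 − 24, 6 + 20) = (-19, 26); dropping signs (only squares matter) gives (19, 26); check 19² + 26² = 361 + 676 = 1037 ✓.
  1037 · 73 = 75701: from (19² + 26²)(3² + 8²), take (19·3 − 26·8, 19·8 + 26·3) = (57 − 208, 152 + 78) = (-151, 230); dropping signs (only squares matter) gives (151, 230); check 151² + 230² = 22801 + 52900 = 75701 ✓.
Step 4: Order so x ≤ y and verify: 151² + 230² = 22801 + 52900 = 75701 = n. ✓

n = 75701 = 151² + 230² (one valid representation with x ≤ y).


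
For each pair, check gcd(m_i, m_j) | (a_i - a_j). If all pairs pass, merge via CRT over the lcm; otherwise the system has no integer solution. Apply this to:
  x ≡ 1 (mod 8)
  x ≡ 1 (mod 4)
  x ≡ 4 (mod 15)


Moduli 8, 4, 15 are not pairwise coprime, so CRT works modulo lcm(m_i) when all pairwise compatibility conditions hold.
Pairwise compatibility: gcd(m_i, m_j) must divide a_i - a_j for every pair.
Merge one congruence at a time:
  Start: x ≡ 1 (mod 8).
  Combine with x ≡ 1 (mod 4): gcd(8, 4) = 4; 1 - 1 = 0, which IS divisible by 4, so compatible.
    Write x = 1 + 8·t and substitute into x ≡ 1 (mod 4): 8·t ≡ 1 − 1 = 0 (mod 4).
    Divide the congruence (and modulus) by g = 4: 2·t ≡ 0 (mod 1).
    Modulo 1 every t works; take t = 0.
    Then x = 1 + 8·0 = 1, valid modulo lcm(8, 4) = 8: x ≡ 1 (mod 8).
  Combine with x ≡ 4 (mod 15): gcd(8, 15) = 1; 4 - 1 = 3, which IS divisible by 1, so compatible.
    Write x = 1 + 8·t and substitute into x ≡ 4 (mod 15): 8·t ≡ 4 − 1 = 3 (mod 15).
    The inverse of 8 mod 15 is 2 (since 8·2 = 16 = 1·15 + 1), so t ≡ 2·3 = 6 ≡ 6 (mod 15).
    Then x = 1 + 8·6 = 49, valid modulo lcm(8, 15) = 120: x ≡ 49 (mod 120).
Verify: 49 mod 8 = 1, 49 mod 4 = 1, 49 mod 15 = 4.

x ≡ 49 (mod 120).


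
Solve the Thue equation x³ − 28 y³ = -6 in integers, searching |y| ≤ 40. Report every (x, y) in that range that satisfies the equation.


The equation is x³ - 28y³ = -6. For fixed y, x³ = 28·y³ − 6, so a solution requires the RHS to be a perfect cube.
Strategy: iterate y from -40 to 40, compute RHS = 28·y³ − 6, and check whether it is a (positive or negative) perfect cube.
Check small values of y:
  y = 0: RHS = -6 is not a perfect cube.
  y = 1: RHS = 22 is not a perfect cube.
  y = -1: RHS = -34 is not a perfect cube.
  y = 2: RHS = 218 is not a perfect cube.
  y = -2: RHS = -230 is not a perfect cube.
  y = 3: RHS = 750 is not a perfect cube.
  y = -3: RHS = -762 is not a perfect cube.
Continuing the search up to |y| = 40 finds no solutions either.
No (x, y) in the scanned range satisfies the equation.

No integer solutions with |y| ≤ 40.


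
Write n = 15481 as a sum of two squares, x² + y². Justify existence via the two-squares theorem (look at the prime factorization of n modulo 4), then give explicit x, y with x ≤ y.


Step 1: Factor n = 15481 = 113 · 137.
Step 2: Check the mod-4 condition on each prime factor: 113 ≡ 1 (mod 4), exponent 1; 137 ≡ 1 (mod 4), exponent 1.
All primes ≡ 3 (mod 4) appear to even exponent (or don't appear), so by the two-squares theorem n IS expressible as a sum of two squares.
Step 3: Build a representation. Here n = 113 · 137 is a product of primes ≡ 1 (mod 4). Each prime p ≡ 1 (mod 4) is itself a sum of two squares; find a² by testing p − a² for a perfect square:
  113: 113 − 1² = 112, 113 − 2² = 109, 113 − 3² = 104, 113 − 4² = 97, 113 − 5² = 88, 113 − 6² = 77, 113 − 7² = 64 = 8² ⇒ 113 = 7² + 8².
  137: 137 − 1² = 136, 137 − 2² = 133, 137 − 3² = 128, 137 − 4² = 121 = 11² ⇒ 137 = 4² + 11².
  Combine using the Brahmagupta–Fibonacci identity (a² + b²)(c² + d²) = (ac − bd)² + (ad + bc)² = (ac + bd)² + (ad − bc)²:
  113 · 137 = 15481: from (7² + 8²)(4² + 11²), take (7·4 − 8·11, 7·11 + 8·4) = (28 − 88, 77 + 32) = (-60, 109); dropping signs (only squares matter) gives (60, 109); check 60² + 109² = 3600 + 11881 = 15481 ✓.
Step 4: Order so x ≤ y and verify: 60² + 109² = 3600 + 11881 = 15481 = n. ✓

n = 15481 = 60² + 109² (one valid representation with x ≤ y).


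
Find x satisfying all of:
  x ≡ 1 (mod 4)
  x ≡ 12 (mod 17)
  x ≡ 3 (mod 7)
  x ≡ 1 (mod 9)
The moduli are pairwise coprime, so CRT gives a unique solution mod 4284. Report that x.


Product of moduli M = 4 · 17 · 7 · 9 = 4284.
Merge one congruence at a time:
  Start: x ≡ 1 (mod 4).
  Combine with x ≡ 12 (mod 17); new modulus lcm = 68.
    Write x = 1 + 4·t and substitute into x ≡ 12 (mod 17): 4·t ≡ 12 − 1 = 11 (mod 17).
    The inverse of 4 mod 17 is 13 (since 4·13 = 52 = 3·17 + 1), so t ≡ 13·11 = 143 ≡ 7 (mod 17).
    Then x = 1 + 4·7 = 29, valid modulo lcm(4, 17) = 68: x ≡ 29 (mod 68).
  Combine with x ≡ 3 (mod 7); new modulus lcm = 476.
    Write x = 29 + 68·t and substitute into x ≡ 3 (mod 7): 68·t ≡ 3 − 29 = -26 (mod 7).
    Reduce coefficients mod 7: 5·t ≡ 2 (mod 7).
    The inverse of 5 mod 7 is 3 (since 5·3 = 15 = 2·7 + 1), so t ≡ 3·2 = 6 ≡ 6 (mod 7).
    Then x = 29 + 68·6 = 437, valid modulo lcm(68, 7) = 476: x ≡ 437 (mod 476).
  Combine with x ≡ 1 (mod 9); new modulus lcm = 4284.
    Write x = 437 + 476·t and substitute into x ≡ 1 (mod 9): 476·t ≡ 1 − 437 = -436 (mod 9).
    Reduce coefficients mod 9: 8·t ≡ 5 (mod 9).
    The inverse of 8 mod 9 is 8 (since 8·8 = 64 = 7·9 + 1), so t ≡ 8·5 = 40 ≡ 4 (mod 9).
    Then x = 437 + 476·4 = 2341, valid modulo lcm(476, 9) = 4284: x ≡ 2341 (mod 4284).
Verify against each original: 2341 mod 4 = 1, 2341 mod 17 = 12, 2341 mod 7 = 3, 2341 mod 9 = 1.

x ≡ 2341 (mod 4284).


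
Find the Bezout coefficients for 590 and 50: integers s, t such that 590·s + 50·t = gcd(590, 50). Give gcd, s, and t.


Euclidean algorithm on (590, 50) — divide until remainder is 0:
  590 = 11 · 50 + 40
  50 = 1 · 40 + 10
  40 = 4 · 10 + 0
gcd(590, 50) = 10.
Track Bezout coefficients alongside the remainders: start with r₀ = 590 = a·1 + b·0 (s = 1, t = 0) and r₁ = 50 = a·0 + b·1 (s = 0, t = 1); each new remainder r_{k+1} = r_{k-1} − q_k·r_k inherits s_{k+1} = s_{k-1} − q_k·s_k, t_{k+1} = t_{k-1} − q_k·t_k, so r_k = a·s_k + b·t_k at every step:
  q = 11: r = 40, s = 1 − 11·0 = 1, t = 0 − 11·1 = -11  (check: 590·1 + 50·(-11) = 40)
  q = 1: r = 10, s = 0 − 1·1 = -1, t = 1 − 1·(-11) = 12  (check: 590·(-1) + 50·12 = 10)
The row with r = 10 (the gcd) gives the Bezout coefficients s = -1, t = 12.
Result: 590 · (-1) + 50 · (12) = 10.

gcd(590, 50) = 10; s = -1, t = 12 (check: 590·(-1) + 50·12 = 10).


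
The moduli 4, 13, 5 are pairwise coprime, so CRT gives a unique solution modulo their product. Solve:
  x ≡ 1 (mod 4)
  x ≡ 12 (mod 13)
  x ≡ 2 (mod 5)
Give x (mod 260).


Moduli 4, 13, 5 are pairwise coprime; by CRT there is a unique solution modulo M = 4 · 13 · 5 = 260.
Solve pairwise, accumulating the modulus:
  Start with x ≡ 1 (mod 4).
  Combine with x ≡ 12 (mod 13): since gcd(4, 13) = 1, we get a unique residue mod 52.
    Write x = 1 + 4·t and substitute into x ≡ 12 (mod 13): 4·t ≡ 12 − 1 = 11 (mod 13).
    The inverse of 4 mod 13 is 10 (since 4·10 = 40 = 3·13 + 1), so t ≡ 10·11 = 110 ≡ 6 (mod 13).
    Then x = 1 + 4·6 = 25, valid modulo lcm(4, 13) = 52: x ≡ 25 (mod 52).
  Combine with x ≡ 2 (mod 5): since gcd(52, 5) = 1, we get a unique residue mod 260.
    Write x = 25 + 52·t and substitute into x ≡ 2 (mod 5): 52·t ≡ 2 − 25 = -23 (mod 5).
    Reduce coefficients mod 5: 2·t ≡ 2 (mod 5).
    The inverse of 2 mod 5 is 3 (since 2·3 = 6 = 1·5 + 1), so t ≡ 3·2 = 6 ≡ 1 (mod 5).
    Then x = 25 + 52·1 = 77, valid modulo lcm(52, 5) = 260: x ≡ 77 (mod 260).
Verify: 77 mod 4 = 1 ✓, 77 mod 13 = 12 ✓, 77 mod 5 = 2 ✓.

x ≡ 77 (mod 260).


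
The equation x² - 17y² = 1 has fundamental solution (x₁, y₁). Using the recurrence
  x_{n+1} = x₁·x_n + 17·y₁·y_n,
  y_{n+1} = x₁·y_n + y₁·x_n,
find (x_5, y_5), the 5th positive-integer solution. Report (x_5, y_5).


Step 1: Find the fundamental solution (x₁, y₁) of x² - 17y² = 1.
  Expand √17 as a continued fraction. a₀ = ⌊√17⌋ = 4; iterate m_{k+1} = d_k·a_k − m_k, d_{k+1} = (17 − m_{k+1}²)/d_k, a_{k+1} = ⌊(a₀ + m_{k+1})/d_{k+1}⌋ (starting m₀ = 0, d₀ = 1), with convergents p_k = a_k·p_{k-1} + p_{k-2}, q_k = a_k·q_{k-1} + q_{k-2} (p₋₁ = 1, q₋₁ = 0):
  k = 0: a₀ = 4; p₀/q₀ = 4/1; p₀² − 17·q₀² = 16 − 17 = -1.
  k = 1: m = 4, d = 1, a = ⌊(4 + 4)/1⌋ = 8; p/q = (8·4 + 1)/(8·1 + 0) = 33/8; p² − 17·q² = 1089 − 1088 = 1.
  The first convergent with p² − 17·q² = 1 gives the fundamental solution (x₁, y₁) = (33, 8).
Step 2: Apply the recurrence (x_{n+1}, y_{n+1}) = (x₁x_n + 17y₁y_n, x₁y_n + y₁x_n) repeatedly.
  From (x_1, y_1) = (33, 8): x_2 = 33·33 + 17·8·8 = 2177; y_2 = 33·8 + 8·33 = 528.
  From (x_2, y_2) = (2177, 528): x_3 = 33·2177 + 17·8·528 = 143649; y_3 = 33·528 + 8·2177 = 34840.
  From (x_3, y_3) = (143649, 34840): x_4 = 33·143649 + 17·8·34840 = 9478657; y_4 = 33·34840 + 8·143649 = 2298912.
  From (x_4, y_4) = (9478657, 2298912): x_5 = 33·9478657 + 17·8·2298912 = 625447713; y_5 = 33·2298912 + 8·9478657 = 151693352.
Step 3: Verify x_5² - 17·y_5² = 391184841696930369 - 391184841696930368 = 1 (should be 1). ✓

(x_1, y_1) = (33, 8); (x_5, y_5) = (625447713, 151693352).


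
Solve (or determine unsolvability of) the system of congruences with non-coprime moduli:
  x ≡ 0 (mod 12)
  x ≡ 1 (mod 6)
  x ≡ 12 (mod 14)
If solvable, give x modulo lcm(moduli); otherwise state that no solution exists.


Moduli 12, 6, 14 are not pairwise coprime, so CRT works modulo lcm(m_i) when all pairwise compatibility conditions hold.
Pairwise compatibility: gcd(m_i, m_j) must divide a_i - a_j for every pair.
Merge one congruence at a time:
  Start: x ≡ 0 (mod 12).
  Combine with x ≡ 1 (mod 6): gcd(12, 6) = 6, and 1 - 0 = 1 is NOT divisible by 6.
    ⇒ system is inconsistent (no integer solution).

No solution (the system is inconsistent).


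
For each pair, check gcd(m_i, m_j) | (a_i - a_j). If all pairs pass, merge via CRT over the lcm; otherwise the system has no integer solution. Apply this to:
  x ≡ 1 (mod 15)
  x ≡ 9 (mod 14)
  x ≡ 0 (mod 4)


Moduli 15, 14, 4 are not pairwise coprime, so CRT works modulo lcm(m_i) when all pairwise compatibility conditions hold.
Pairwise compatibility: gcd(m_i, m_j) must divide a_i - a_j for every pair.
Merge one congruence at a time:
  Start: x ≡ 1 (mod 15).
  Combine with x ≡ 9 (mod 14): gcd(15, 14) = 1; 9 - 1 = 8, which IS divisible by 1, so compatible.
    Write x = 1 + 15·t and substitute into x ≡ 9 (mod 14): 15·t ≡ 9 − 1 = 8 (mod 14).
    Reduce coefficients mod 14: 1·t ≡ 8 (mod 14).
    So t ≡ 8 (mod 14).
    Then x = 1 + 15·8 = 121, valid modulo lcm(15, 14) = 210: x ≡ 121 (mod 210).
  Combine with x ≡ 0 (mod 4): gcd(210, 4) = 2, and 0 - 121 = -121 is NOT divisible by 2.
    ⇒ system is inconsistent (no integer solution).

No solution (the system is inconsistent).


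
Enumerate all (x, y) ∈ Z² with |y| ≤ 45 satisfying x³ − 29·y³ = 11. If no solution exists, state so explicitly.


The equation is x³ - 29y³ = 11. For fixed y, x³ = 29·y³ + 11, so a solution requires the RHS to be a perfect cube.
Strategy: iterate y from -45 to 45, compute RHS = 29·y³ + 11, and check whether it is a (positive or negative) perfect cube.
Check small values of y:
  y = 0: RHS = 11 is not a perfect cube.
  y = 1: RHS = 40 is not a perfect cube.
  y = -1: RHS = -18 is not a perfect cube.
  y = 2: RHS = 243 is not a perfect cube.
  y = -2: RHS = -221 is not a perfect cube.
  y = 3: RHS = 794 is not a perfect cube.
  y = -3: RHS = -772 is not a perfect cube.
Continuing the search up to |y| = 45 finds no solutions either.
No (x, y) in the scanned range satisfies the equation.

No integer solutions with |y| ≤ 45.


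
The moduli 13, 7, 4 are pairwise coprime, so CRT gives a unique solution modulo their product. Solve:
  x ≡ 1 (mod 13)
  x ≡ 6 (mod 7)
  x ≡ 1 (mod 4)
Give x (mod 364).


Moduli 13, 7, 4 are pairwise coprime; by CRT there is a unique solution modulo M = 13 · 7 · 4 = 364.
Solve pairwise, accumulating the modulus:
  Start with x ≡ 1 (mod 13).
  Combine with x ≡ 6 (mod 7): since gcd(13, 7) = 1, we get a unique residue mod 91.
    Write x = 1 + 13·t and substitute into x ≡ 6 (mod 7): 13·t ≡ 6 − 1 = 5 (mod 7).
    Reduce coefficients mod 7: 6·t ≡ 5 (mod 7).
    The inverse of 6 mod 7 is 6 (since 6·6 = 36 = 5·7 + 1), so t ≡ 6·5 = 30 ≡ 2 (mod 7).
    Then x = 1 + 13·2 = 27, valid modulo lcm(13, 7) = 91: x ≡ 27 (mod 91).
  Combine with x ≡ 1 (mod 4): since gcd(91, 4) = 1, we get a unique residue mod 364.
    Write x = 27 + 91·t and substitute into x ≡ 1 (mod 4): 91·t ≡ 1 − 27 = -26 (mod 4).
    Reduce coefficients mod 4: 3·t ≡ 2 (mod 4).
    The inverse of 3 mod 4 is 3 (since 3·3 = 9 = 2·4 + 1), so t ≡ 3·2 = 6 ≡ 2 (mod 4).
    Then x = 27 + 91·2 = 209, valid modulo lcm(91, 4) = 364: x ≡ 209 (mod 364).
Verify: 209 mod 13 = 1 ✓, 209 mod 7 = 6 ✓, 209 mod 4 = 1 ✓.

x ≡ 209 (mod 364).


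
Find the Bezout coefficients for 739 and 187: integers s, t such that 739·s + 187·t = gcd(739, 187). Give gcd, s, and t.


Euclidean algorithm on (739, 187) — divide until remainder is 0:
  739 = 3 · 187 + 178
  187 = 1 · 178 + 9
  178 = 19 · 9 + 7
  9 = 1 · 7 + 2
  7 = 3 · 2 + 1
  2 = 2 · 1 + 0
gcd(739, 187) = 1.
Track Bezout coefficients alongside the remainders: start with r₀ = 739 = a·1 + b·0 (s = 1, t = 0) and r₁ = 187 = a·0 + b·1 (s = 0, t = 1); each new remainder r_{k+1} = r_{k-1} − q_k·r_k inherits s_{k+1} = s_{k-1} − q_k·s_k, t_{k+1} = t_{k-1} − q_k·t_k, so r_k = a·s_k + b·t_k at every step:
  q = 3: r = 178, s = 1 − 3·0 = 1, t = 0 − 3·1 = -3  (check: 739·1 + 187·(-3) = 178)
  q = 1: r = 9, s = 0 − 1·1 = -1, t = 1 − 1·(-3) = 4  (check: 739·(-1) + 187·4 = 9)
  q = 19: r = 7, s = 1 − 19·(-1) = 20, t = -3 − 19·4 = -79  (check: 739·20 + 187·(-79) = 7)
  q = 1: r = 2, s = -1 − 1·20 = -21, t = 4 − 1·(-79) = 83  (check: 739·(-21) + 187·83 = 2)
  q = 3: r = 1, s = 20 − 3·(-21) = 83, t = -79 − 3·83 = -328  (check: 739·83 + 187·(-328) = 1)
The row with r = 1 (the gcd) gives the Bezout coefficients s = 83, t = -328.
Result: 739 · (83) + 187 · (-328) = 1.

gcd(739, 187) = 1; s = 83, t = -328 (check: 739·83 + 187·(-328) = 1).


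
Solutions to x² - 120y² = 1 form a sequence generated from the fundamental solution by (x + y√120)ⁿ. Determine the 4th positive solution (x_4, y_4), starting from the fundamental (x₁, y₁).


Step 1: Find the fundamental solution (x₁, y₁) of x² - 120y² = 1.
  Expand √120 as a continued fraction. a₀ = ⌊√120⌋ = 10; iterate m_{k+1} = d_k·a_k − m_k, d_{k+1} = (120 − m_{k+1}²)/d_k, a_{k+1} = ⌊(a₀ + m_{k+1})/d_{k+1}⌋ (starting m₀ = 0, d₀ = 1), with convergents p_k = a_k·p_{k-1} + p_{k-2}, q_k = a_k·q_{k-1} + q_{k-2} (p₋₁ = 1, q₋₁ = 0):
  k = 0: a₀ = 10; p₀/q₀ = 10/1; p₀² − 120·q₀² = 100 − 120 = -20.
  k = 1: m = 10, d = 20, a = ⌊(10 + 10)/20⌋ = 1; p/q = (1·10 + 1)/(1·1 + 0) = 11/1; p² − 120·q² = 121 − 120 = 1.
  The first convergent with p² − 120·q² = 1 gives the fundamental solution (x₁, y₁) = (11, 1).
Step 2: Apply the recurrence (x_{n+1}, y_{n+1}) = (x₁x_n + 120y₁y_n, x₁y_n + y₁x_n) repeatedly.
  From (x_1, y_1) = (11, 1): x_2 = 11·11 + 120·1·1 = 241; y_2 = 11·1 + 1·11 = 22.
  From (x_2, y_2) = (241, 22): x_3 = 11·241 + 120·1·22 = 5291; y_3 = 11·22 + 1·241 = 483.
  From (x_3, y_3) = (5291, 483): x_4 = 11·5291 + 120·1·483 = 116161; y_4 = 11·483 + 1·5291 = 10604.
Step 3: Verify x_4² - 120·y_4² = 13493377921 - 13493377920 = 1 (should be 1). ✓

(x_1, y_1) = (11, 1); (x_4, y_4) = (116161, 10604).
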